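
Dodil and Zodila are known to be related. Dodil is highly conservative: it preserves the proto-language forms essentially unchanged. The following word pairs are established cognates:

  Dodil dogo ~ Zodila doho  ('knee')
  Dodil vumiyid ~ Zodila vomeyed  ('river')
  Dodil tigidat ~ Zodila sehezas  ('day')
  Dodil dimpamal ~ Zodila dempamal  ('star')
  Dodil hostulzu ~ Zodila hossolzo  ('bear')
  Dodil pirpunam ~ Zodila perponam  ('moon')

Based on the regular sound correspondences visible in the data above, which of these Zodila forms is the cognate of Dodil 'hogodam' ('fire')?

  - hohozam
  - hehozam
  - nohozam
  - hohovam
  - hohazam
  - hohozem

dogo ~ doho — Dodil g corresponds to Zodila h between vowels (before a back vowel).
tigidat ~ sehezas — Dodil d corresponds to Zodila z between vowels (before a back vowel).
Applying these to Dodil 'hogodam':
  hogodam → hohodam   (g→h between vowels (before a back vowel))
  hohodam → hohozam   (d→z between vowels (before a back vowel))
So the Zodila cognate is 'hohozam'.

hohozam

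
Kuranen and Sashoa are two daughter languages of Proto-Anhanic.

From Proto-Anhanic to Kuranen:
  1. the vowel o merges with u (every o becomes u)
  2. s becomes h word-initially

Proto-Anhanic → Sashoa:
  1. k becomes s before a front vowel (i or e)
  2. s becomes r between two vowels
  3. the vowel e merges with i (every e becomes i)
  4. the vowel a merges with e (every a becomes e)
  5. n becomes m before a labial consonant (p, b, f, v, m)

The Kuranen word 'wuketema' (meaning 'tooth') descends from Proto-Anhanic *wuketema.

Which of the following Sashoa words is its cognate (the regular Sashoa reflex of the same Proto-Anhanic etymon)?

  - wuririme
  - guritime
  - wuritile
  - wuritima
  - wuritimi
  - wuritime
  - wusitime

Sashoa: *wuketema > wusetema > wuretema > wuritima > wuritime  (by palatalisation, rhotacism, vowel merger, vowel merger)
The other candidates each miss or misapply at least one Sashoa change.

wuritime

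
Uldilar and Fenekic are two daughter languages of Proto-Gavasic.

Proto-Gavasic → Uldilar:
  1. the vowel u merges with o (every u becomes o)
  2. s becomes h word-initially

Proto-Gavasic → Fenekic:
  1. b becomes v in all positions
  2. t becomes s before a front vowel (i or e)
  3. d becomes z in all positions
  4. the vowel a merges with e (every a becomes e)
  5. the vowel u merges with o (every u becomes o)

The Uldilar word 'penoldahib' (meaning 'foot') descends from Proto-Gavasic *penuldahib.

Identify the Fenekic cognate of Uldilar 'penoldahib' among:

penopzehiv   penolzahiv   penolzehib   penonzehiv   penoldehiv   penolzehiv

Fenekic: *penuldahib
  penuldahib → penuldahiv   [unconditioned shift]
  penuldahiv (rule 2 does not apply)
  penuldahiv → penulzahiv   [unconditioned shift]
  penulzahiv → penulzehiv   [vowel merger]
  penulzehiv → penolzehiv   [vowel merger]
  giving Fenekic penolzehiv.
Only 'penolzehiv' matches the regular Fenekic development of *penuldahib.

penolzehiv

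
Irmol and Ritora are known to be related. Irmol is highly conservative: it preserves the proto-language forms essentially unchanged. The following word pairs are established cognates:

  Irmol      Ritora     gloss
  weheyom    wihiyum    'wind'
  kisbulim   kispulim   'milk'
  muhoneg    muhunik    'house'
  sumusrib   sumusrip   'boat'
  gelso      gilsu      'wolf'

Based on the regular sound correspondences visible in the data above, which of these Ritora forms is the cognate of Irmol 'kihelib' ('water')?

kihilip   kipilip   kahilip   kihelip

kihilip

weheyom ~ wihiyum, muhoneg ~ muhunik — Irmol e corresponds to Ritora i after a consonant, before a consonant other than r, m, n, p, b, f, v.
sumusrib ~ sumusrip — Irmol b corresponds to Ritora p word-finally.
Applying these to Irmol 'kihelib':
  kihelib → kihilib   (e→i after a consonant, before a consonant other than r, m, n, p, b, f, v)
  kihilib → kihilip   (b→p word-finally)
So the Ritora cognate is 'kihilip'.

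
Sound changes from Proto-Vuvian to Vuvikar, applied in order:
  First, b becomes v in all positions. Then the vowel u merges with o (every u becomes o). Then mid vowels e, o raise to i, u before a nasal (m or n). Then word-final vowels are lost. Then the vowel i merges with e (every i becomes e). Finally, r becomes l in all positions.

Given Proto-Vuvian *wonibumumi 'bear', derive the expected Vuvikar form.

wunevumum

Vuvikar: start from *wonibumumi.
  rule 1 (unconditioned shift): wonibumumi → wonivumumi
  rule 2 (vowel merger): wonivumumi → wonivomomi
  rule 3 (pre-nasal raising): wonivomomi → wunivumumi
  rule 4 (apocope): wunivumumi → wunivumum
  rule 5 (vowel merger): wunivumum → wunevumum
  rule 6: no change — wunevumum
  ⇒ Vuvikar wunevumum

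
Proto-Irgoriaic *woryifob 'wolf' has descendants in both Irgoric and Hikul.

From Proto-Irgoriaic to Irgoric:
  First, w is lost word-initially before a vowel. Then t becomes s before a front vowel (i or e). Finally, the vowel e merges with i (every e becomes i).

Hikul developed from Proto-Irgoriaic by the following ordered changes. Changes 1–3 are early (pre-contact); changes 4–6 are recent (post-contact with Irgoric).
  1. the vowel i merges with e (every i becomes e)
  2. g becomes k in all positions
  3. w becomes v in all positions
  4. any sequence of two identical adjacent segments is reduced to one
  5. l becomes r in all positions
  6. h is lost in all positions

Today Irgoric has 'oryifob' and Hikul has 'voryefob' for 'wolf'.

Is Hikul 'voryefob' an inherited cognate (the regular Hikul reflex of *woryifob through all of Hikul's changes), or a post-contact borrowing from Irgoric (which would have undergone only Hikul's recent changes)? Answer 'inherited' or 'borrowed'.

If inherited, *woryifob would pass through all of Hikul's changes:
Hikul: *woryifob > woryefob > voryefob  (by vowel merger, unconditioned shift)
If borrowed from Irgoric 'oryifob' after the early changes, it would undergo only the recent ones:
  rule 4 (degemination): no change (oryifob)
  rule 5 (unconditioned shift): no change (oryifob)
  rule 6 (h-loss): no change (oryifob)
  ⇒ as a loan: oryifob
Hikul 'voryefob' matches the inherited outcome exactly, so it is an inherited cognate, not a loan.

inherited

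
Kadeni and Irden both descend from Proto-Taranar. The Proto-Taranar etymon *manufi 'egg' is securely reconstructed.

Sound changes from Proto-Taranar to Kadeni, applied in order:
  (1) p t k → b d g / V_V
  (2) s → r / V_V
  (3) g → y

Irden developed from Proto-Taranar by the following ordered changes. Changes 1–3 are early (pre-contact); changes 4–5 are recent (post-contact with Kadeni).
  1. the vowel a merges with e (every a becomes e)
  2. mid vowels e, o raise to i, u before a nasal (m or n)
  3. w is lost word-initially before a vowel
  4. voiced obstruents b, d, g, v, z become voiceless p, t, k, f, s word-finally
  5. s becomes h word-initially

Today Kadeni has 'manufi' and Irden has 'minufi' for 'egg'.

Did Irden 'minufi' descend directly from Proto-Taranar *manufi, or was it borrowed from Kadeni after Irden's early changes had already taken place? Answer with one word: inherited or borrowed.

If inherited, *manufi would pass through all of Irden's changes:
Irden: *manufi > menufi > minufi  (by vowel merger, pre-nasal raising)
If borrowed from Kadeni 'manufi' after the early changes, it would undergo only the recent ones:
  rule 4 (final devoicing): no change (manufi)
  rule 5 (debuccalisation): no change (manufi)
  ⇒ as a loan: manufi
Irden 'minufi' matches the inherited outcome exactly, so it is an inherited cognate, not a loan.

inherited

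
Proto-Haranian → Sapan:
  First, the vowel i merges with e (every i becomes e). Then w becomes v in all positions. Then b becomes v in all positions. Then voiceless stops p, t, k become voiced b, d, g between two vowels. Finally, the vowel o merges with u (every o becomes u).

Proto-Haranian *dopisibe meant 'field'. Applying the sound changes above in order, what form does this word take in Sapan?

Sapan: *dopisibe
  dopisibe → dopesebe   [vowel merger]
  dopesebe (rule 2 does not apply)
  dopesebe → dopeseve   [unconditioned shift]
  dopeseve → dobeseve   [intervocalic voicing]
  dobeseve → dubeseve   [vowel merger]
  giving Sapan dubeseve.

dubeseve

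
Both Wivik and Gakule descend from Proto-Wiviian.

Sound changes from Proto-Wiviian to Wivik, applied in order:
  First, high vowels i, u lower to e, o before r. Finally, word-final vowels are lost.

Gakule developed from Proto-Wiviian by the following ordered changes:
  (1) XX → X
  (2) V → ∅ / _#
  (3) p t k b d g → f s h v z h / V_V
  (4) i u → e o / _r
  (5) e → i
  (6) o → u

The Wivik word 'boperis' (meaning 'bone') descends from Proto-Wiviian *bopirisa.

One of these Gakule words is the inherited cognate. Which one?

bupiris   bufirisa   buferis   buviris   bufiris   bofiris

bufiris

Gakule: *bopirisa > bopiris > bofiris > boferis > bofiris > bufiris  (by apocope, intervocalic lenition, pre-rhotic lowering, vowel merger, vowel merger)
The other candidates each miss or misapply at least one Gakule change.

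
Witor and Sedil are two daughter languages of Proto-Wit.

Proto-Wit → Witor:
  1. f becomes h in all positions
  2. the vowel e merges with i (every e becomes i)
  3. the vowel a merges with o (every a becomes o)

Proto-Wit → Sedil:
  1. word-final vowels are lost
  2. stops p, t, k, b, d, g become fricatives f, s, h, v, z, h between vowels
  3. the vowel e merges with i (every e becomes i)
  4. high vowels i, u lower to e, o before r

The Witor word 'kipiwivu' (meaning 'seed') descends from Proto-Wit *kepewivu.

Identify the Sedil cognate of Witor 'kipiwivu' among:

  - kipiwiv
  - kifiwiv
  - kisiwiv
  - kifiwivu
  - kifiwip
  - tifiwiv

Sedil: *kepewivu > kepewiv > kefewiv > kifiwiv  (by apocope, intervocalic lenition, vowel merger)
Only 'kifiwiv' matches the regular Sedil development of *kepewivu.

kifiwiv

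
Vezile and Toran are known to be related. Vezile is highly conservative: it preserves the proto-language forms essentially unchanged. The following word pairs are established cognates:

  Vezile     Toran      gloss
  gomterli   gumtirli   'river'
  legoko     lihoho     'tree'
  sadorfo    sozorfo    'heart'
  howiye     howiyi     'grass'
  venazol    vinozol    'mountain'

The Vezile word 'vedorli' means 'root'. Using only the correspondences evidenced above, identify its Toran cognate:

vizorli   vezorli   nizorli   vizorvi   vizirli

legoko ~ lihoho — Vezile e corresponds to Toran i after a consonant, before a consonant other than r, m, n, p, b, f, v.
sadorfo ~ sozorfo — Vezile d corresponds to Toran z between vowels (before a back vowel).
Applying these to Vezile 'vedorli':
  vedorli → vidorli   (e→i after a consonant, before a consonant other than r, m, n, p, b, f, v)
  vidorli → vizorli   (d→z between vowels (before a back vowel))
So the Toran cognate is 'vizorli'.

vizorli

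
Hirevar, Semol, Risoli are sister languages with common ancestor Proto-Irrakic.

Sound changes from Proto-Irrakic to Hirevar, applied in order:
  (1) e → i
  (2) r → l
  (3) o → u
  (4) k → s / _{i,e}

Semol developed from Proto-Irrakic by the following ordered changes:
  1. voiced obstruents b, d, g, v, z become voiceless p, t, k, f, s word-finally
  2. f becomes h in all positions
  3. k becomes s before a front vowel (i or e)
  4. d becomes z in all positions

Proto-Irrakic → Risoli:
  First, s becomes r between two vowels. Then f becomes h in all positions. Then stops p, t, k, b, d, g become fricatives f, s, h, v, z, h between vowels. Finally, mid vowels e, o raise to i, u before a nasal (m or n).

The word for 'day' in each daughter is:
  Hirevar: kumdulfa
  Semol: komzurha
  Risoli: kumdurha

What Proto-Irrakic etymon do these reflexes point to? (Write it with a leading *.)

Position 6: Hirevar has l, Semol has r, Risoli has r. Semol preserves r here (none of its changes turn any other segment into r), so the proto-segment is *r.
Position 2: Hirevar has u, Semol has o, Risoli has u. Semol preserves o here (none of its changes turn any other segment into o), so the proto-segment is *o.
Continuing position by position gives *komdurfa; check it forward:
Hirevar: *komdurfa
  komdurfa (rule 1 does not apply)
  komdurfa → komdulfa   [unconditioned shift]
  komdulfa → kumdulfa   [vowel merger]
  kumdulfa (rule 4 does not apply)
  giving Hirevar kumdulfa.
Semol: start from *komdurfa.
  rule 1: no change — komdurfa
  rule 2 (unconditioned shift): komdurfa → komdurha
  rule 3: no change — komdurha
  rule 4 (unconditioned shift): komdurha → komzurha
  ⇒ Semol komzurha
Risoli: *komdurfa
  komdurfa (rule 1 does not apply)
  komdurfa → komdurha   [unconditioned shift]
  komdurha (rule 3 does not apply)
  komdurha → kumdurha   [pre-nasal raising]
  giving Risoli kumdurha.
No other proto-form is consistent with every reflex, so the reconstruction is *komdurfa.

*komdurfa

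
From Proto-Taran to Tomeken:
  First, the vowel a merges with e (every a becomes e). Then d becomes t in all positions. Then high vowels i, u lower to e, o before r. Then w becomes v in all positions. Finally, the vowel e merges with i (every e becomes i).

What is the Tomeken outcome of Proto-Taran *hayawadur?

Tomeken: *hayawadur
  hayawadur → heyewedur   [vowel merger]
  heyewedur → heyewetur   [unconditioned shift]
  heyewetur → heyewetor   [pre-rhotic lowering]
  heyewetor → heyevetor   [unconditioned shift]
  heyevetor → hiyivitor   [vowel merger]
  giving Tomeken hiyivitor.

hiyivitor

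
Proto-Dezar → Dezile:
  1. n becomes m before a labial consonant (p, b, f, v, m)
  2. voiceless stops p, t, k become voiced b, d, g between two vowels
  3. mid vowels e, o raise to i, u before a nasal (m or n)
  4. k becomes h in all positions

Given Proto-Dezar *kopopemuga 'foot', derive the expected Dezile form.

Dezile: *kopopemuga
  kopopemuga (rule 1 does not apply)
  kopopemuga → kobobemuga   [intervocalic voicing]
  kobobemuga → kobobimuga   [pre-nasal raising]
  kobobimuga → hobobimuga   [unconditioned shift]
  giving Dezile hobobimuga.

hobobimuga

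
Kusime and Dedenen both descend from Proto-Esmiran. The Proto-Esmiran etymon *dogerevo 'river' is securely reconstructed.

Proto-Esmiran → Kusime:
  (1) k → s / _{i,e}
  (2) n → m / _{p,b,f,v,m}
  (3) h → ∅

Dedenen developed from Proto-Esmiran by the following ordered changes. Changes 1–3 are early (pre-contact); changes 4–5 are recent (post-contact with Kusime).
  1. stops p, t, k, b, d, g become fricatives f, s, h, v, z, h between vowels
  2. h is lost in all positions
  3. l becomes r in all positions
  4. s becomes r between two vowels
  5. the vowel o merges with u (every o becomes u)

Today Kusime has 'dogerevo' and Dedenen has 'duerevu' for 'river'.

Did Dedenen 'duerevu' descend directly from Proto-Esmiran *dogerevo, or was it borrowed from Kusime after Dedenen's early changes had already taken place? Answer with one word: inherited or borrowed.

If inherited, *dogerevo would pass through all of Dedenen's changes:
Dedenen: *dogerevo
  dogerevo → doherevo   [intervocalic lenition]
  doherevo → doerevo   [h-loss]
  doerevo (rule 3 does not apply)
  doerevo (rule 4 does not apply)
  doerevo → duerevu   [vowel merger]
  giving Dedenen duerevu.
If borrowed from Kusime 'dogerevo' after the early changes, it would undergo only the recent ones:
  rule 4 (rhotacism): no change (dogerevo)
  rule 5 (vowel merger): dogerevo → dugerevu
  ⇒ as a loan: dugerevu
Dedenen 'duerevu' matches the inherited outcome exactly, so it is an inherited cognate, not a loan.

inherited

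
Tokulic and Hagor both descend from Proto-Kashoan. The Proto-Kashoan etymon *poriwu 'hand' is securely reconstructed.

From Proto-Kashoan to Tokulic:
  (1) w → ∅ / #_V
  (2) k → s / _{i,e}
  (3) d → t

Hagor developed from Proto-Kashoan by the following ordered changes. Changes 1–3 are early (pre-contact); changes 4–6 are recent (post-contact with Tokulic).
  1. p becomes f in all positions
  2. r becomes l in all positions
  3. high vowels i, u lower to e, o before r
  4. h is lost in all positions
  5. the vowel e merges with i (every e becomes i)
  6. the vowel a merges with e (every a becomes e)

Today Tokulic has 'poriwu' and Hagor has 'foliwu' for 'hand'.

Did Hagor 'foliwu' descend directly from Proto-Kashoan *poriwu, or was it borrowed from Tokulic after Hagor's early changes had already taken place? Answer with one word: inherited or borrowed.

If inherited, *poriwu would pass through all of Hagor's changes:
Hagor: *poriwu
  poriwu → foriwu   [unconditioned shift]
  foriwu → foliwu   [unconditioned shift]
  foliwu (rule 3 does not apply)
  foliwu (rule 4 does not apply)
  foliwu (rule 5 does not apply)
  foliwu (rule 6 does not apply)
  giving Hagor foliwu.
If borrowed from Tokulic 'poriwu' after the early changes, it would undergo only the recent ones:
  rule 4 (h-loss): no change (poriwu)
  rule 5 (vowel merger): no change (poriwu)
  rule 6 (vowel merger): no change (poriwu)
  ⇒ as a loan: poriwu
Hagor 'foliwu' matches the inherited outcome exactly, so it is an inherited cognate, not a loan.

inherited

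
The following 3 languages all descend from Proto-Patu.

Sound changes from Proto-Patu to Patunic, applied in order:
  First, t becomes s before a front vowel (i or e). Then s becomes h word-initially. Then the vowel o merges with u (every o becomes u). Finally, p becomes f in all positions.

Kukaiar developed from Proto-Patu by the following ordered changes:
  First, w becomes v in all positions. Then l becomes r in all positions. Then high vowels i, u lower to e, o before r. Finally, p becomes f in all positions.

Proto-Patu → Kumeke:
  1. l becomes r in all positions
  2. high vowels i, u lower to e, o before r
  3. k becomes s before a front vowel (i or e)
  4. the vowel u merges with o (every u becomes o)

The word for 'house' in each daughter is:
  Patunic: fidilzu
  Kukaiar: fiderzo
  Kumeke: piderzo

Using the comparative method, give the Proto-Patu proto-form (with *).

*pidilzo

Position 1: Patunic has f, Kukaiar has f, Kumeke has p. Kumeke preserves p here (none of its changes turn any other segment into p), so the proto-segment is *p.
Position 4: Patunic has i, Kukaiar has e, Kumeke has e. Patunic preserves i here (none of its changes turn any other segment into i), so the proto-segment is *i.
Position 7: Patunic has u, Kukaiar has o, Kumeke has o. Taking the neighbouring segments as reconstructed: Patunic u could go back to *o or *u; Kukaiar o can only go back to *o; Kumeke o could go back to *o or *u — the one source consistent with every daughter is *o.
This points to *pidilzo. Verify forward in each daughter:
Patunic: start from *pidilzo.
  rule 1: no change — pidilzo
  rule 2: no change — pidilzo
  rule 3 (vowel merger): pidilzo → pidilzu
  rule 4 (unconditioned shift): pidilzu → fidilzu
  ⇒ Patunic fidilzu
Kukaiar: *pidilzo
  pidilzo (rule 1 does not apply)
  pidilzo → pidirzo   [unconditioned shift]
  pidirzo → piderzo   [pre-rhotic lowering]
  piderzo → fiderzo   [unconditioned shift]
  giving Kukaiar fiderzo.
Kumeke: start from *pidilzo.
  rule 1 (unconditioned shift): pidilzo → pidirzo
  rule 2 (pre-rhotic lowering): pidirzo → piderzo
  rule 3: no change — piderzo
  rule 4: no change — piderzo
  ⇒ Kumeke piderzo
Only *pidilzo yields all of Patunic fidilzu, Kukaiar fiderzo, Kumeke piderzo.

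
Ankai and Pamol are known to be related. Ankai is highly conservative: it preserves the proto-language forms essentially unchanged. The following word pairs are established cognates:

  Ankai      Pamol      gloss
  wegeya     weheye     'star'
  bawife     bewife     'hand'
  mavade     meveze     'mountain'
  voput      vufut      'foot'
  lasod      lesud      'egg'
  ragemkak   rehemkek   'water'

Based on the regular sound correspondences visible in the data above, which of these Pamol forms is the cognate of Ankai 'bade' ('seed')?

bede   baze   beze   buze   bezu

beze

bawife ~ bewife, mavade ~ meveze — Ankai a corresponds to Pamol e after a consonant, before a consonant other than r, m, n, p, b, f, v.
mavade ~ meveze — Ankai d corresponds to Pamol z between vowels (before a front vowel).
Applying these to Ankai 'bade':
  bade → bede   (a→e after a consonant, before a consonant other than r, m, n, p, b, f, v)
  bede → beze   (d→z between vowels (before a front vowel))
So the Pamol cognate is 'beze'.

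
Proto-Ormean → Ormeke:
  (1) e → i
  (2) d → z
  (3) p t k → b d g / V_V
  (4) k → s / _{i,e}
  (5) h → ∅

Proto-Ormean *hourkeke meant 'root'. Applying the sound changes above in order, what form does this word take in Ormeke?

Ormeke: start from *hourkeke.
  rule 1 (vowel merger): hourkeke → hourkiki
  rule 2: no change — hourkiki
  rule 3 (intervocalic voicing): hourkiki → hourkigi
  rule 4 (palatalisation): hourkigi → hoursigi
  rule 5 (h-loss): hoursigi → oursigi
  ⇒ Ormeke oursigi

oursigi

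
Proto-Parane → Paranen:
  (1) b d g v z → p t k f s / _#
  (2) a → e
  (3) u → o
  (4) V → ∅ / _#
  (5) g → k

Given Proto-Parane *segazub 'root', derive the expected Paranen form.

Paranen: *segazub
  segazub → segazup   [final devoicing]
  segazup → segezup   [vowel merger]
  segezup → segezop   [vowel merger]
  segezop (rule 4 does not apply)
  segezop → sekezop   [unconditioned shift]
  giving Paranen sekezop.

sekezop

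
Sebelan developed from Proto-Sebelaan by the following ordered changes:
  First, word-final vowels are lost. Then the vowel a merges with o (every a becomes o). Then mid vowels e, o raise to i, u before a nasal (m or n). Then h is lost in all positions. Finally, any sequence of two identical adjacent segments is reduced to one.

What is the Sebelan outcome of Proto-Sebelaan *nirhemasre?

Sebelan: *nirhemasre > nirhemasr > nirhemosr > nirhimosr > nirimosr  (by apocope, vowel merger, pre-nasal raising, h-loss)

nirimosr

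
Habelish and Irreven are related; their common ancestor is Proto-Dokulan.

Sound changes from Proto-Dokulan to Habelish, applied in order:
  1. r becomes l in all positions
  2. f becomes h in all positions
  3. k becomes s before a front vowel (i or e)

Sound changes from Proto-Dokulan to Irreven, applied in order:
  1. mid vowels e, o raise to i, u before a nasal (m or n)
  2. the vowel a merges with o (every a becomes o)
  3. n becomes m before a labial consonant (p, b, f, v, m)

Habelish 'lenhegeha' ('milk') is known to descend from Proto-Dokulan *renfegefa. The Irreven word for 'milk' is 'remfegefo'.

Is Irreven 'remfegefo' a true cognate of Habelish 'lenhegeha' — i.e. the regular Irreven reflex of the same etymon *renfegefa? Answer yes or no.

no

Derive the expected Irreven reflex of *renfegefa:
Irreven: start from *renfegefa.
  rule 1 (pre-nasal raising): renfegefa → rinfegefa
  rule 2 (vowel merger): rinfegefa → rinfegefo
  rule 3 (nasal place assimilation): rinfegefo → rimfegefo
  ⇒ Irreven rimfegefo
The regular Irreven reflex would be 'rimfegefo', but the attested form is 'remfegefo'. The correspondence is irregular, so they are not cognates (the Irreven form has a different source).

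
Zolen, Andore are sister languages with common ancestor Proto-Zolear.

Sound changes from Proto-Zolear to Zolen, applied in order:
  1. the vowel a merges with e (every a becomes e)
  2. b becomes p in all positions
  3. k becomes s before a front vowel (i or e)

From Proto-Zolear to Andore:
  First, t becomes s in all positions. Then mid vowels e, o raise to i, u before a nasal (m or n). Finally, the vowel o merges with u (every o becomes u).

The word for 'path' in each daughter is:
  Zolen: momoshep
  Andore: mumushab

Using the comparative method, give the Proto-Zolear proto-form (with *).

*momoshab

Position 8: Zolen has p, Andore has b. Andore preserves b here (none of its changes turn any other segment into b), so the proto-segment is *b.
Position 2: Zolen has o, Andore has u. Zolen preserves o here (none of its changes turn any other segment into o), so the proto-segment is *o.
Position 7: Zolen has e, Andore has a. Andore preserves a here (none of its changes turn any other segment into a), so the proto-segment is *a.
Continuing position by position gives *momoshab; check it forward:
Zolen: start from *momoshab.
  rule 1 (vowel merger): momoshab → momosheb
  rule 2 (unconditioned shift): momosheb → momoshep
  rule 3: no change — momoshep
  ⇒ Zolen momoshep
Andore: start from *momoshab.
  rule 1: no change — momoshab
  rule 2 (pre-nasal raising): momoshab → mumoshab
  rule 3 (vowel merger): mumoshab → mumushab
  ⇒ Andore mumushab
*momoshab is the unique common source.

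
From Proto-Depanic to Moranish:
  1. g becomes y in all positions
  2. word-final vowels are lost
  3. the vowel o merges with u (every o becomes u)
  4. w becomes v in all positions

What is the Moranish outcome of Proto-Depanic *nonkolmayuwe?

Moranish: start from *nonkolmayuwe.
  rule 1: no change — nonkolmayuwe
  rule 2 (apocope): nonkolmayuwe → nonkolmayuw
  rule 3 (vowel merger): nonkolmayuw → nunkulmayuw
  rule 4 (unconditioned shift): nunkulmayuw → nunkulmayuv
  ⇒ Moranish nunkulmayuv

nunkulmayuv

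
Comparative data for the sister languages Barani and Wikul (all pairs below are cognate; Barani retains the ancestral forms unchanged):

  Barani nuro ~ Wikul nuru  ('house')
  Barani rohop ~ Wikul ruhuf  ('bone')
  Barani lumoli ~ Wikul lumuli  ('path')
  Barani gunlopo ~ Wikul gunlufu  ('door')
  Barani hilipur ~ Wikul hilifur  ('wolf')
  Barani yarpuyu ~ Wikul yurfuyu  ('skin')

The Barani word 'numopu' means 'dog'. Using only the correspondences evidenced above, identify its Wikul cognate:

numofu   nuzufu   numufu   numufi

rohop ~ ruhuf, gunlopo ~ gunlufu — Barani o corresponds to Wikul u after a consonant, before a labial obstruent.
hilipur ~ hilifur — Barani p corresponds to Wikul f between vowels (before a back vowel).
Applying these to Barani 'numopu':
  numopu → numupu   (o→u after a consonant, before a labial obstruent)
  numupu → numufu   (p→f between vowels (before a back vowel))
So the Wikul cognate is 'numufu'.

numufu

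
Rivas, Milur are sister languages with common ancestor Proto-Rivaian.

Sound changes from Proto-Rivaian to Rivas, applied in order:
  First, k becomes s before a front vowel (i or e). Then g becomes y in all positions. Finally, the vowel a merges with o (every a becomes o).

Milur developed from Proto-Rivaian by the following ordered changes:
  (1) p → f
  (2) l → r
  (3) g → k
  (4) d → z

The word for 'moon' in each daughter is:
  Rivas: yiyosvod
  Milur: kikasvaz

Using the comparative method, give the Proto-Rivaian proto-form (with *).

Position 3: Rivas has y, Milur has k. Taking the neighbouring segments as reconstructed: Rivas y could go back to *g or *y; Milur k could go back to *k or *g — the one source consistent with every daughter is *g.
Position 8: Rivas has d, Milur has z. Rivas preserves d here (none of its changes turn any other segment into d), so the proto-segment is *d.
Continuing position by position gives *gigasvad; check it forward:
Rivas: *gigasvad
  gigasvad (rule 1 does not apply)
  gigasvad → yiyasvad   [unconditioned shift]
  yiyasvad → yiyosvod   [vowel merger]
  giving Rivas yiyosvod.
Milur: *gigasvad
  gigasvad (rule 1 does not apply)
  gigasvad (rule 2 does not apply)
  gigasvad → kikasvad   [unconditioned shift]
  kikasvad → kikasvaz   [unconditioned shift]
  giving Milur kikasvaz.
No other proto-form is consistent with every reflex, so the reconstruction is *gigasvad.

*gigasvad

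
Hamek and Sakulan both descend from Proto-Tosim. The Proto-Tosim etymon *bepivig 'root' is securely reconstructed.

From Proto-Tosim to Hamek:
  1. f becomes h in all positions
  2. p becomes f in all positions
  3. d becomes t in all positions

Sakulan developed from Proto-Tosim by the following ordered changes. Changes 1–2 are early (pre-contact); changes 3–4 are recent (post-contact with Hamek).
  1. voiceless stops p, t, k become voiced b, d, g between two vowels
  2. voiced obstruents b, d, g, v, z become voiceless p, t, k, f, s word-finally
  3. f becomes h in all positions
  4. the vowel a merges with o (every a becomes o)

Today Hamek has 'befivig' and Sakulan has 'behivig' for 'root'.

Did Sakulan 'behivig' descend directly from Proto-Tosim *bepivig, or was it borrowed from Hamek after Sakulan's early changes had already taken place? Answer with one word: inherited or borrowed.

If inherited, *bepivig would pass through all of Sakulan's changes:
Sakulan: *bepivig > bebivig > bebivik  (by intervocalic voicing, final devoicing)
If borrowed from Hamek 'befivig' after the early changes, it would undergo only the recent ones:
  rule 3 (unconditioned shift): befivig → behivig
  rule 4 (vowel merger): no change (behivig)
  ⇒ as a loan: behivig
Sakulan 'behivig' matches the loan outcome 'behivig', not the inherited 'bebivik' — it skipped the early Sakulan changes, so it was borrowed from Hamek.

borrowed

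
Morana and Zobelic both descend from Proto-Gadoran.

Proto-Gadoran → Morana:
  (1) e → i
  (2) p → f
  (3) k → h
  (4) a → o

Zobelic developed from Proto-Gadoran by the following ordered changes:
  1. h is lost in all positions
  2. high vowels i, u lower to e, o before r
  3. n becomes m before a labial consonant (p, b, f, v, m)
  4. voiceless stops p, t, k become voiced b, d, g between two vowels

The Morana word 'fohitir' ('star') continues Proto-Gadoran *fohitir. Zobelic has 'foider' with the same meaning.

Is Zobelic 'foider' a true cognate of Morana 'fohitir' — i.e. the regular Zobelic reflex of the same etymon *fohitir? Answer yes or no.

yes

Derive the expected Zobelic reflex of *fohitir:
Zobelic: *fohitir
  fohitir → foitir   [h-loss]
  foitir → foiter   [pre-rhotic lowering]
  foiter (rule 3 does not apply)
  foiter → foider   [intervocalic voicing]
  giving Zobelic foider.
Zobelic 'foider' matches the regular reflex exactly, so the pair is cognate.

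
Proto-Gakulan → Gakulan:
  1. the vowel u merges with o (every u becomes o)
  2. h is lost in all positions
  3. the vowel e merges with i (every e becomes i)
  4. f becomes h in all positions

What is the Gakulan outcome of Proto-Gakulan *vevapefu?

vivapiho

Gakulan: *vevapefu
  vevapefu → vevapefo   [vowel merger]
  vevapefo (rule 2 does not apply)
  vevapefo → vivapifo   [vowel merger]
  vivapifo → vivapiho   [unconditioned shift]
  giving Gakulan vivapiho.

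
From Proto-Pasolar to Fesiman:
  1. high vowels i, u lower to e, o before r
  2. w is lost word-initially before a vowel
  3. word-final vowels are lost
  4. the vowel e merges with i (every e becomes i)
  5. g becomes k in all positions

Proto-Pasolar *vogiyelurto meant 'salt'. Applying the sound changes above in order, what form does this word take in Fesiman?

Fesiman: *vogiyelurto
  vogiyelurto → vogiyelorto   [pre-rhotic lowering]
  vogiyelorto (rule 2 does not apply)
  vogiyelorto → vogiyelort   [apocope]
  vogiyelort → vogiyilort   [vowel merger]
  vogiyilort → vokiyilort   [unconditioned shift]
  giving Fesiman vokiyilort.

vokiyilort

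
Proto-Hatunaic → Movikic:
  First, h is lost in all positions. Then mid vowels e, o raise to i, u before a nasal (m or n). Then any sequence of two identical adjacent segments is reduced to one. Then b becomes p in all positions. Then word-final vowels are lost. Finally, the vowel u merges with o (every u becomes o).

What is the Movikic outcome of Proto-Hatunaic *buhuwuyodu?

powoyod

Movikic: *buhuwuyodu > buuwuyodu > buwuyodu > puwuyodu > puwuyod > powoyod  (by h-loss, degemination, unconditioned shift, apocope, vowel merger)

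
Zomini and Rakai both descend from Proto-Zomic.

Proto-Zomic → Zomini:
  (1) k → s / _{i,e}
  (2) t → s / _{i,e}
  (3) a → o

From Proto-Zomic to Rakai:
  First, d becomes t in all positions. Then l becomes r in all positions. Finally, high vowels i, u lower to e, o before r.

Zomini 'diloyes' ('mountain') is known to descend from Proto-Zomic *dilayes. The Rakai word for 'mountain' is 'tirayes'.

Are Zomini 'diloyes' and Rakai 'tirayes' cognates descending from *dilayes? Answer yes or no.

no

Derive the expected Rakai reflex of *dilayes:
Rakai: start from *dilayes.
  rule 1 (unconditioned shift): dilayes → tilayes
  rule 2 (unconditioned shift): tilayes → tirayes
  rule 3 (pre-rhotic lowering): tirayes → terayes
  ⇒ Rakai terayes
The regular Rakai reflex would be 'terayes', but the attested form is 'tirayes'. The correspondence is irregular, so they are not cognates (the Rakai form has a different source).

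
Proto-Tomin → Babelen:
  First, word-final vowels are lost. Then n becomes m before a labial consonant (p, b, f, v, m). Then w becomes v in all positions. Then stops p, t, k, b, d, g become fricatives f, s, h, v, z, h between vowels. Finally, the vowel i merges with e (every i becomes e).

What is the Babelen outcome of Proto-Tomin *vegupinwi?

Babelen: *vegupinwi
  vegupinwi → vegupinw   [apocope]
  vegupinw (rule 2 does not apply)
  vegupinw → vegupinv   [unconditioned shift]
  vegupinv → vehufinv   [intervocalic lenition]
  vehufinv → vehufenv   [vowel merger]
  giving Babelen vehufenv.

vehufenv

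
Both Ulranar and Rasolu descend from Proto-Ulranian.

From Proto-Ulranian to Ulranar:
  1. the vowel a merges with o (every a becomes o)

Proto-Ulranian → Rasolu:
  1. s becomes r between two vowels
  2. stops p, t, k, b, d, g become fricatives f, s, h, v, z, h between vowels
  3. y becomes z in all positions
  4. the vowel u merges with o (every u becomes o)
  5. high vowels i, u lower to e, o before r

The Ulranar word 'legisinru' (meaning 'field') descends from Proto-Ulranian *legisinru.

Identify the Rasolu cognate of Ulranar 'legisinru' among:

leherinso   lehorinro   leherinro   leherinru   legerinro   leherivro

Rasolu: *legisinru
  legisinru → legirinru   [rhotacism]
  legirinru → lehirinru   [intervocalic lenition]
  lehirinru (rule 3 does not apply)
  lehirinru → lehirinro   [vowel merger]
  lehirinro → leherinro   [pre-rhotic lowering]
  giving Rasolu leherinro.
The other candidates each miss or misapply at least one Rasolu change.

leherinro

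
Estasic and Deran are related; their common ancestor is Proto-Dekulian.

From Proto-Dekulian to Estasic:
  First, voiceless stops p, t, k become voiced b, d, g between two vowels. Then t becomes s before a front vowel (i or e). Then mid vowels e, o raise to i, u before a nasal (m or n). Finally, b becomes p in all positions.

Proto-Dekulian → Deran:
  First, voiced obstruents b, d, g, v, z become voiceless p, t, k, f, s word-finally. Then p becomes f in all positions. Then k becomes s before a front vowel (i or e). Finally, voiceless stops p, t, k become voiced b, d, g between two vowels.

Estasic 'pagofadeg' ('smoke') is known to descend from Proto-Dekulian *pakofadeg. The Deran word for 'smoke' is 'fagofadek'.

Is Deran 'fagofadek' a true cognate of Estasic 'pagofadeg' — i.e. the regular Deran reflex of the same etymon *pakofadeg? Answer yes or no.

Derive the expected Deran reflex of *pakofadeg:
Deran: start from *pakofadeg.
  rule 1 (final devoicing): pakofadeg → pakofadek
  rule 2 (unconditioned shift): pakofadek → fakofadek
  rule 3: no change — fakofadek
  rule 4 (intervocalic voicing): fakofadek → fagofadek
  ⇒ Deran fagofadek
Deran 'fagofadek' matches the regular reflex exactly, so the pair is cognate.

yes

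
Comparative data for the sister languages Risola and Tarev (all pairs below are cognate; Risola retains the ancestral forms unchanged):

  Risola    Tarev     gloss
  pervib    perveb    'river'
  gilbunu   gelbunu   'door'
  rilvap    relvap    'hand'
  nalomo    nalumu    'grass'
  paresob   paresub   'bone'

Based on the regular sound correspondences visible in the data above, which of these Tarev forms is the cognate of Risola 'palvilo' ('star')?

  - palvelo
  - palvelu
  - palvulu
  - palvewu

gilbunu ~ gelbunu, rilvap ~ relvap — Risola i corresponds to Tarev e after a consonant, before a consonant other than r, m, n, p, b, f, v.
nalomo ~ nalumu — Risola o corresponds to Tarev u word-finally.
Applying these to Risola 'palvilo':
  palvilo → palvelo   (i→e after a consonant, before a consonant other than r, m, n, p, b, f, v)
  palvelo → palvelu   (o→u word-finally)
So the Tarev cognate is 'palvelu'.

palvelu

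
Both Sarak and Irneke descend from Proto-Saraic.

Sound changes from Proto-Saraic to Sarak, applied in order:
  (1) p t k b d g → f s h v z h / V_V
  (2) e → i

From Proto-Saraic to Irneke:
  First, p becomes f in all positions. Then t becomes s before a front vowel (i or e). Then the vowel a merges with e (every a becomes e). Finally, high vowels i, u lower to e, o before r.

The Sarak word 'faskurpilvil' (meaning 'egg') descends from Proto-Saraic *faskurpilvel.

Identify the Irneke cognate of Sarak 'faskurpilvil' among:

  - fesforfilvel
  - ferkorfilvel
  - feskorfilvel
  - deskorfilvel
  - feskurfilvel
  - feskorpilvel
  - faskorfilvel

feskorfilvel

Irneke: *faskurpilvel > faskurfilvel > feskurfilvel > feskorfilvel  (by unconditioned shift, vowel merger, pre-rhotic lowering)
Only 'feskorfilvel' matches the regular Irneke development of *faskurpilvel.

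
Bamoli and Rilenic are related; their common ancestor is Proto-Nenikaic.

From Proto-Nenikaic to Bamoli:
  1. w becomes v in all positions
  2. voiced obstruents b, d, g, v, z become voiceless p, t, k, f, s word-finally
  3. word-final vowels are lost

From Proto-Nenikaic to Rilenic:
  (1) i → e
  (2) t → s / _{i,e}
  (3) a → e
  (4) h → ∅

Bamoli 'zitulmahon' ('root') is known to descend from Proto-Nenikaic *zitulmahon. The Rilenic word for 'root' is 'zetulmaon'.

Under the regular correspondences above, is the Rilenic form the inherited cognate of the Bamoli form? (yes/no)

no

Derive the expected Rilenic reflex of *zitulmahon:
Rilenic: *zitulmahon > zetulmahon > zetulmehon > zetulmeon  (by vowel merger, vowel merger, h-loss)
The regular Rilenic reflex would be 'zetulmeon', but the attested form is 'zetulmaon'. The correspondence is irregular, so they are not cognates (the Rilenic form has a different source).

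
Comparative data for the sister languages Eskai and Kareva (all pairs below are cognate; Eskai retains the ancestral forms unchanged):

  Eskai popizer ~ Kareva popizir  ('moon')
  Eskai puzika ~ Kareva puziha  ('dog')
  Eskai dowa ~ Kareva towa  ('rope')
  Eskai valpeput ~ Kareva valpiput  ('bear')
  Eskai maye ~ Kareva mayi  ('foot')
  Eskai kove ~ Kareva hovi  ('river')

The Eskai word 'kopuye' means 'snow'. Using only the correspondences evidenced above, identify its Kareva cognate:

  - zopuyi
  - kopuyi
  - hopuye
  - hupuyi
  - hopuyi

kove ~ hovi — Eskai k corresponds to Kareva h word-initially before a back vowel.
maye ~ mayi, kove ~ hovi — Eskai e corresponds to Kareva i word-finally.
Applying these to Eskai 'kopuye':
  kopuye → hopuye   (k→h word-initially before a back vowel)
  hopuye → hopuyi   (e→i word-finally)
So the Kareva cognate is 'hopuyi'.

hopuyi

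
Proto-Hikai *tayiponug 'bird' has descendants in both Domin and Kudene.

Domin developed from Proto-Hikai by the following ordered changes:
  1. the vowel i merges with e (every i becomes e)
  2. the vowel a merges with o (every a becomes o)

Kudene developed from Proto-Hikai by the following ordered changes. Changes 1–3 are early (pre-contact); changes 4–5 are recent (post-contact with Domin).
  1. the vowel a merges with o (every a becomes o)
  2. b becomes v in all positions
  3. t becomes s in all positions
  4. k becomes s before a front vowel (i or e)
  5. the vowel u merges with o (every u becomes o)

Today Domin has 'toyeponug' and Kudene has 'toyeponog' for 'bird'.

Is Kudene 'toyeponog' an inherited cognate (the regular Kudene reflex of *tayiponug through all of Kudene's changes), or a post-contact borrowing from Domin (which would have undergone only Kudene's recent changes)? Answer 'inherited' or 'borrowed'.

If inherited, *tayiponug would pass through all of Kudene's changes:
Kudene: start from *tayiponug.
  rule 1 (vowel merger): tayiponug → toyiponug
  rule 2: no change — toyiponug
  rule 3 (unconditioned shift): toyiponug → soyiponug
  rule 4: no change — soyiponug
  rule 5 (vowel merger): soyiponug → soyiponog
  ⇒ Kudene soyiponog
If borrowed from Domin 'toyeponug' after the early changes, it would undergo only the recent ones:
  rule 4 (palatalisation): no change (toyeponug)
  rule 5 (vowel merger): toyeponug → toyeponog
  ⇒ as a loan: toyeponog
Kudene 'toyeponog' matches the loan outcome 'toyeponog', not the inherited 'soyiponog' — it skipped the early Kudene changes, so it was borrowed from Domin.

borrowed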